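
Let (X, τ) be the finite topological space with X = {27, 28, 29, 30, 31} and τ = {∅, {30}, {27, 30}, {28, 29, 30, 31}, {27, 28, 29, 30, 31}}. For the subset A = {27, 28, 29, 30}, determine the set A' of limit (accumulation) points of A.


A' = {27, 28, 29, 31}

For each x ∈ X, list the open sets U ∈ τ with x ∈ U, then check whether U ∩ (A ∖ {x}) ≠ ∅ for every such U.
  x = 27: opens ∋ x are {27, 30}, {27, 28, 29, 30, 31}; each meets A ∖ {27}, so x IS a limit point.
  x = 28: opens ∋ x are {28, 29, 30, 31}, {27, 28, 29, 30, 31}; each meets A ∖ {28}, so x IS a limit point.
  x = 29: opens ∋ x are {28, 29, 30, 31}, {27, 28, 29, 30, 31}; each meets A ∖ {29}, so x IS a limit point.
  x = 30: open {30} ∋ x has {30} ∩ (A ∖ {30}) = ∅, so x is NOT a limit point.
  x = 31: opens ∋ x are {28, 29, 30, 31}, {27, 28, 29, 30, 31}; each meets A ∖ {31}, so x IS a limit point.
Collecting: A' = {27, 28, 29, 31}.


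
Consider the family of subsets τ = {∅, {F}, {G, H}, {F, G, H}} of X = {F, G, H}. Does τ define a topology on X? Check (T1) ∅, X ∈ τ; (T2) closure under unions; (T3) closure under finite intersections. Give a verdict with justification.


τ IS a topology on X.

Axiom (T1): ∅ ∈ τ? Yes; X ∈ τ? Yes.
Axiom (T2/T3): check pairwise unions and intersections of members of τ.
All pairwise intersections and unions checked — each lies in τ. Therefore τ satisfies (T1), (T2), (T3): it IS a topology on X.


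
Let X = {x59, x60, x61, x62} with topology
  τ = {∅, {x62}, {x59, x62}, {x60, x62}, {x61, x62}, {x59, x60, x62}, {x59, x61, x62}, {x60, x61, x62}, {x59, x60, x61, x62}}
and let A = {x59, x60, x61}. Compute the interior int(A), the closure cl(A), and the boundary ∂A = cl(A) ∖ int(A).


int(A) = ∅, cl(A) = {x59, x60, x61}, ∂A = {x59, x60, x61}.

Closed sets in (X, τ) are complements of opens:
  closed(X, τ) = {∅, {x59}, {x60}, {x61}, {x59, x60}, {x59, x61}, {x60, x61}, {x59, x60, x61}, {x59, x60, x61, x62}}.
int(A) = ⋃ {U ∈ τ : U ⊆ A}. Opens contained in A: ∅.
Taking the union of these: int(A) = ∅.
cl(A) = ⋂ {C closed : A ⊆ C}. Closed sets containing A: {x59, x60, x61}, {x59, x60, x61, x62}.
Intersecting these: cl(A) = {x59, x60, x61}.
∂A = cl(A) ∖ int(A) = {x59, x60, x61} ∖ ∅ = {x59, x60, x61}.


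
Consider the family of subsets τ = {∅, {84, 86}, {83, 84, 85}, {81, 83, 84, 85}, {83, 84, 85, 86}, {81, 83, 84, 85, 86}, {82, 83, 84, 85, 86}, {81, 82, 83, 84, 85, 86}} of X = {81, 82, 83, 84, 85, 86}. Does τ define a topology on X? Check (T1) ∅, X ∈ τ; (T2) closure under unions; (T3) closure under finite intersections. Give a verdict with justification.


τ is NOT a topology on X.

Axiom (T1): ∅ ∈ τ? Yes; X ∈ τ? Yes.
Axiom (T2/T3): check pairwise unions and intersections of members of τ.
Counterexample for (T3): {84, 86} ∩ {83, 84, 85} = {84} ∉ τ. Therefore τ is NOT a topology.


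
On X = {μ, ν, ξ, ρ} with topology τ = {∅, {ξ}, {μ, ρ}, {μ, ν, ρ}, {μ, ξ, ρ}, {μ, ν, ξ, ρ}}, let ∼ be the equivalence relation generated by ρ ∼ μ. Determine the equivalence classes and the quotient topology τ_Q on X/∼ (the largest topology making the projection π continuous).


X/∼ = {[μ=ρ], [ν], [ξ]}; |τ_Q| = 6.

Equivalence classes: [μ=ρ], [ν], [ξ].
Quotient map π: X → X/∼ sends μ ↦ [μ=ρ], ν ↦ [ν], ξ ↦ [ξ], ρ ↦ [μ=ρ].
For each subset V ⊆ X/∼, compute π^{-1}(V) ⊆ X and check whether π^{-1}(V) ∈ τ. V is open in τ_Q iff π^{-1}(V) ∈ τ.
  V = {}: π^{-1}(V) = ∅ ∈ τ ✓.
  V = {[μ=ρ]}: π^{-1}(V) = {μ, ρ} ∈ τ ✓.
  V = {[ν]}: π^{-1}(V) = {ν} ∉ τ ✗.
  V = {[μ=ρ], [ν]}: π^{-1}(V) = {μ, ν, ρ} ∈ τ ✓.
  V = {[ξ]}: π^{-1}(V) = {ξ} ∈ τ ✓.
  V = {[μ=ρ], [ξ]}: π^{-1}(V) = {μ, ξ, ρ} ∈ τ ✓.
  V = {[ν], [ξ]}: π^{-1}(V) = {ν, ξ} ∉ τ ✗.
  V = {[μ=ρ], [ν], [ξ]}: π^{-1}(V) = {μ, ν, ξ, ρ} ∈ τ ✓.
Open sets in the quotient: τ_Q = {{}, {[μ=ρ]}, {[μ=ρ], [ν]}, {[ξ]}, {[μ=ρ], [ξ]}, {[μ=ρ], [ν], [ξ]}} (6 elements).


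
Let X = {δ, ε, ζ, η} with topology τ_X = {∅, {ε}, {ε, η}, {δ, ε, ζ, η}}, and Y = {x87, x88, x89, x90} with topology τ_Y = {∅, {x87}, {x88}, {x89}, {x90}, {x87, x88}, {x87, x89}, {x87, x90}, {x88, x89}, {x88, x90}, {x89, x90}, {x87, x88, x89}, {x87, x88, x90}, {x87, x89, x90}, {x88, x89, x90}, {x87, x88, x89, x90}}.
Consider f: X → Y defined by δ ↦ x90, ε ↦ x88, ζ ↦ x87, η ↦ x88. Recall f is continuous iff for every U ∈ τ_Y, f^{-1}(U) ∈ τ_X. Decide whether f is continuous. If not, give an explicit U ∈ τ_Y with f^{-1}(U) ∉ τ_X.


f is NOT continuous.

Compute f^{-1}(U) for each U ∈ τ_Y:
  U = ∅: f^{-1}(U) = ∅ ∈ τ_X ✓.
  U = {x87}: f^{-1}(U) = {ζ} ∉ τ_X ✗.
  U = {x88}: f^{-1}(U) = {ε, η} ∈ τ_X ✓.
  U = {x89}: f^{-1}(U) = ∅ ∈ τ_X ✓.
  U = {x90}: f^{-1}(U) = {δ} ∉ τ_X ✗.
  U = {x87, x88}: f^{-1}(U) = {ε, ζ, η} ∉ τ_X ✗.
  U = {x87, x89}: f^{-1}(U) = {ζ} ∉ τ_X ✗.
  U = {x87, x90}: f^{-1}(U) = {δ, ζ} ∉ τ_X ✗.
  U = {x88, x89}: f^{-1}(U) = {ε, η} ∈ τ_X ✓.
  U = {x88, x90}: f^{-1}(U) = {δ, ε, η} ∉ τ_X ✗.
  U = {x89, x90}: f^{-1}(U) = {δ} ∉ τ_X ✗.
  U = {x87, x88, x89}: f^{-1}(U) = {ε, ζ, η} ∉ τ_X ✗.
  U = {x87, x88, x90}: f^{-1}(U) = {δ, ε, ζ, η} ∈ τ_X ✓.
  U = {x87, x89, x90}: f^{-1}(U) = {δ, ζ} ∉ τ_X ✗.
  U = {x88, x89, x90}: f^{-1}(U) = {δ, ε, η} ∉ τ_X ✗.
  U = {x87, x88, x89, x90}: f^{-1}(U) = {δ, ε, ζ, η} ∈ τ_X ✓.
Found U = {x87} with f^{-1}(U) = {ζ} not in τ_X. Therefore f is NOT continuous.


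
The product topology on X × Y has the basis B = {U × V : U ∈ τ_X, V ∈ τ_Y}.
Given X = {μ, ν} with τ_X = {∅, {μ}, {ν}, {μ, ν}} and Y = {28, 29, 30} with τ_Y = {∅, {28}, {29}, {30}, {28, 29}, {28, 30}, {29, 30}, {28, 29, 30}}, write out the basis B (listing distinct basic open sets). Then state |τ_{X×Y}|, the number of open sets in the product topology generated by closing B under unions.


Basis B = {∅ × ∅, {μ} × {28}, {μ} × {29}, {μ} × {30}, {ν} × {28}, {ν} × {29}, {ν} × {30}, {μ} × {28, 29}, {μ} × {28, 30}, {μ, ν} × {28}, {μ} × {29, 30}, {μ, ν} × {29}, {μ, ν} × {30}, {ν} × {28, 29}, {ν} × {28, 30}, {ν} × {29, 30}, {μ} × {28, 29, 30}, {ν} × {28, 29, 30}, {μ, ν} × {28, 29}, {μ, ν} × {28, 30}, {μ, ν} × {29, 30}, {μ, ν} × {28, 29, 30}}; |τ_{X×Y}| = 64.

Enumerate products U × V with U ∈ τ_X, V ∈ τ_Y (deduplicated):
  ∅ × ∅ = {} (∅)
  {μ} × {28} = {(μ,28)}
  {μ} × {29} = {(μ,29)}
  {μ} × {30} = {(μ,30)}
  {ν} × {28} = {(ν,28)}
  {ν} × {29} = {(ν,29)}
  {ν} × {30} = {(ν,30)}
  {μ} × {28, 29} = {(μ,28), (μ,29)}
  {μ} × {28, 30} = {(μ,28), (μ,30)}
  {μ, ν} × {28} = {(μ,28), (ν,28)}
  {μ} × {29, 30} = {(μ,29), (μ,30)}
  {μ, ν} × {29} = {(μ,29), (ν,29)}
  {μ, ν} × {30} = {(μ,30), (ν,30)}
  {ν} × {28, 29} = {(ν,28), (ν,29)}
  {ν} × {28, 30} = {(ν,28), (ν,30)}
  {ν} × {29, 30} = {(ν,29), (ν,30)}
  {μ} × {28, 29, 30} = {(μ,28), (μ,29), (μ,30)}
  {ν} × {28, 29, 30} = {(ν,28), (ν,29), (ν,30)}
  {μ, ν} × {28, 29} = {(μ,28), (μ,29), (ν,28), (ν,29)}
  {μ, ν} × {28, 30} = {(μ,28), (μ,30), (ν,28), (ν,30)}
  {μ, ν} × {29, 30} = {(μ,29), (μ,30), (ν,29), (ν,30)}
  {μ, ν} × {28, 29, 30} = {(μ,28), (μ,29), (μ,30), (ν,28), (ν,29), (ν,30)}
These 22 distinct sets form the basis B.
Close under arbitrary unions to get τ_{X×Y}; counting gives |τ_{X×Y}| = 64.


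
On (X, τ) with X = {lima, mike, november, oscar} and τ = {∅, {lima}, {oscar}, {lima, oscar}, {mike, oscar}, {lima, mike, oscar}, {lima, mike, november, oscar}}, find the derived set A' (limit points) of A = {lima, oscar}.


A' = {mike, november}

For each x ∈ X, list the open sets U ∈ τ with x ∈ U, then check whether U ∩ (A ∖ {x}) ≠ ∅ for every such U.
  x = lima: open {lima} ∋ x has {lima} ∩ (A ∖ {lima}) = ∅, so x is NOT a limit point.
  x = mike: opens ∋ x are {mike, oscar}, {lima, mike, oscar}, {lima, mike, november, oscar}; each meets A ∖ {mike}, so x IS a limit point.
  x = november: opens ∋ x are {lima, mike, november, oscar}; each meets A ∖ {november}, so x IS a limit point.
  x = oscar: open {oscar} ∋ x has {oscar} ∩ (A ∖ {oscar}) = ∅, so x is NOT a limit point.
Collecting: A' = {mike, november}.


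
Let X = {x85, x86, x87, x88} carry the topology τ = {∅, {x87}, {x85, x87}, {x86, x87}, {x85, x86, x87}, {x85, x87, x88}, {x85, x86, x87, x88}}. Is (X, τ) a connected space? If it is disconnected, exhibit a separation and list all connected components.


(X, τ) is connected.

Find clopen sets (U ∈ τ with X ∖ U ∈ τ):
  U = ∅, X ∖ U = {x85, x86, x87, x88} — both open, so U is clopen.
  U = {x85, x86, x87, x88}, X ∖ U = ∅ — both open, so U is clopen.
Only trivial clopens (∅ and X) exist, so (X, τ) is connected.
Compute connected components by grouping points that agree on all clopens:
  component: {x85, x86, x87, x88}


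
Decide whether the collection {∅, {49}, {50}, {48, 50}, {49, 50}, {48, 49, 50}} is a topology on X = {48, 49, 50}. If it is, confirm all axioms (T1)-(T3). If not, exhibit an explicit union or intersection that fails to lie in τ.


τ IS a topology on X.

Axiom (T1): ∅ ∈ τ? Yes; X ∈ τ? Yes.
Axiom (T2/T3): check pairwise unions and intersections of members of τ.
All pairwise intersections and unions checked — each lies in τ. Therefore τ satisfies (T1), (T2), (T3): it IS a topology on X.


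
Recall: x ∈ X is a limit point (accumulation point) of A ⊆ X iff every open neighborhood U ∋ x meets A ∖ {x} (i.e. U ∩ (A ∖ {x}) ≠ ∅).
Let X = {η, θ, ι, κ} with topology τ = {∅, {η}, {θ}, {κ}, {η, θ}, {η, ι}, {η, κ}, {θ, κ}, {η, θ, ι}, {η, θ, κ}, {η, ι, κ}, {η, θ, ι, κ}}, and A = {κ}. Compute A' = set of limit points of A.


A' = ∅

For each x ∈ X, list the open sets U ∈ τ with x ∈ U, then check whether U ∩ (A ∖ {x}) ≠ ∅ for every such U.
  x = η: open {η} ∋ x has {η} ∩ (A ∖ {η}) = ∅, so x is NOT a limit point.
  x = θ: open {θ} ∋ x has {θ} ∩ (A ∖ {θ}) = ∅, so x is NOT a limit point.
  x = ι: open {η, ι} ∋ x has {η, ι} ∩ (A ∖ {ι}) = ∅, so x is NOT a limit point.
  x = κ: open {κ} ∋ x has {κ} ∩ (A ∖ {κ}) = ∅, so x is NOT a limit point.
Collecting: A' = ∅.


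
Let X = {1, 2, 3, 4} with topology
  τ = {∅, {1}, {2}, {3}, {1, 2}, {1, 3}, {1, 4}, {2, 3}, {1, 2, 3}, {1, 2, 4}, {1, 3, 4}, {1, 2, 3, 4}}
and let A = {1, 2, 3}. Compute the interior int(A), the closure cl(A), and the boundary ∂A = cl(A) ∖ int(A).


int(A) = {1, 2, 3}, cl(A) = {1, 2, 3, 4}, ∂A = {4}.

Closed sets in (X, τ) are complements of opens:
  closed(X, τ) = {∅, {2}, {3}, {4}, {1, 4}, {2, 3}, {2, 4}, {3, 4}, {1, 2, 4}, {1, 3, 4}, {2, 3, 4}, {1, 2, 3, 4}}.
int(A) = ⋃ {U ∈ τ : U ⊆ A}. Opens contained in A: ∅, {1}, {2}, {3}, {1, 2}, {1, 3}, {2, 3}, {1, 2, 3}.
Taking the union of these: int(A) = {1, 2, 3}.
cl(A) = ⋂ {C closed : A ⊆ C}. Closed sets containing A: {1, 2, 3, 4}.
Intersecting these: cl(A) = {1, 2, 3, 4}.
∂A = cl(A) ∖ int(A) = {1, 2, 3, 4} ∖ {1, 2, 3} = {4}.


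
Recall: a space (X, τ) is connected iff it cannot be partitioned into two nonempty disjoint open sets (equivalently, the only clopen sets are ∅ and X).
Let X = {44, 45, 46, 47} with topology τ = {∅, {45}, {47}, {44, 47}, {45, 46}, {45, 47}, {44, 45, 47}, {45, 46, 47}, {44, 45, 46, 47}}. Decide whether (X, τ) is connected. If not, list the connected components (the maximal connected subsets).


(X, τ) is disconnected; components = [{44, 47}, {45, 46}].

Find clopen sets (U ∈ τ with X ∖ U ∈ τ):
  U = ∅, X ∖ U = {44, 45, 46, 47} — both open, so U is clopen.
  U = {44, 47}, X ∖ U = {45, 46} — both open, so U is clopen.
  U = {45, 46}, X ∖ U = {44, 47} — both open, so U is clopen.
  U = {44, 45, 46, 47}, X ∖ U = ∅ — both open, so U is clopen.
Nontrivial clopen(s) exist: e.g. {44, 47}. So (X, τ) is disconnected.
Compute connected components by grouping points that agree on all clopens:
  component: {44, 47}
  component: {45, 46}


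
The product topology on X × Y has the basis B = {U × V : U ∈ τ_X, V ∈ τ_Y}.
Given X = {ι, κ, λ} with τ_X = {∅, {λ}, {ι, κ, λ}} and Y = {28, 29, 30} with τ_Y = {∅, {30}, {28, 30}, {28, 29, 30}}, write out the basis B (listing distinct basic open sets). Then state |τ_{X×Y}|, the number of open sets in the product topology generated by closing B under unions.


Basis B = {∅ × ∅, {λ} × {30}, {λ} × {28, 30}, {ι, κ, λ} × {30}, {λ} × {28, 29, 30}, {ι, κ, λ} × {28, 30}, {ι, κ, λ} × {28, 29, 30}}; |τ_{X×Y}| = 10.

Enumerate products U × V with U ∈ τ_X, V ∈ τ_Y (deduplicated):
  ∅ × ∅ = {} (∅)
  {λ} × {30} = {(λ,30)}
  {λ} × {28, 30} = {(λ,28), (λ,30)}
  {ι, κ, λ} × {30} = {(ι,30), (κ,30), (λ,30)}
  {λ} × {28, 29, 30} = {(λ,28), (λ,29), (λ,30)}
  {ι, κ, λ} × {28, 30} = {(ι,28), (ι,30), (κ,28), (κ,30), (λ,28), (λ,30)}
  {ι, κ, λ} × {28, 29, 30} = {(ι,28), (ι,29), (ι,30), (κ,28), (κ,29), (κ,30), (λ,28), (λ,29), (λ,30)}
These 7 distinct sets form the basis B.
Close under arbitrary unions to get τ_{X×Y}; counting gives |τ_{X×Y}| = 10.


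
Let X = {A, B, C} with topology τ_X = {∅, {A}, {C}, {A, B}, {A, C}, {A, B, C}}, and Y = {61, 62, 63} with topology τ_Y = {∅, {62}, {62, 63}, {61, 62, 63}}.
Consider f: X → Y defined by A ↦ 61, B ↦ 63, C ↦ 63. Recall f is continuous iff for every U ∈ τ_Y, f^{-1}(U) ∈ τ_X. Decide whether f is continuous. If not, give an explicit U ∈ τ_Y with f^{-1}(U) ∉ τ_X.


f is NOT continuous.

Compute f^{-1}(U) for each U ∈ τ_Y:
  U = ∅: f^{-1}(U) = ∅ ∈ τ_X ✓.
  U = {62}: f^{-1}(U) = ∅ ∈ τ_X ✓.
  U = {62, 63}: f^{-1}(U) = {B, C} ∉ τ_X ✗.
  U = {61, 62, 63}: f^{-1}(U) = {A, B, C} ∈ τ_X ✓.
Found U = {62, 63} with f^{-1}(U) = {B, C} not in τ_X. Therefore f is NOT continuous.


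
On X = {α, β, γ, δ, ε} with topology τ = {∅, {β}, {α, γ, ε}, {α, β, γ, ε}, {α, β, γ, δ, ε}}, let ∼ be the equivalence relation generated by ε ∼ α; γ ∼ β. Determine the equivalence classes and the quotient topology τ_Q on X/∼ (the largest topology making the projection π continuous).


X/∼ = {[α=ε], [β=γ], [δ]}; |τ_Q| = 3.

Equivalence classes: [α=ε], [β=γ], [δ].
Quotient map π: X → X/∼ sends α ↦ [α=ε], β ↦ [β=γ], γ ↦ [β=γ], δ ↦ [δ], ε ↦ [α=ε].
For each subset V ⊆ X/∼, compute π^{-1}(V) ⊆ X and check whether π^{-1}(V) ∈ τ. V is open in τ_Q iff π^{-1}(V) ∈ τ.
  V = {}: π^{-1}(V) = ∅ ∈ τ ✓.
  V = {[α=ε]}: π^{-1}(V) = {α, ε} ∉ τ ✗.
  V = {[β=γ]}: π^{-1}(V) = {β, γ} ∉ τ ✗.
  V = {[α=ε], [β=γ]}: π^{-1}(V) = {α, β, γ, ε} ∈ τ ✓.
  V = {[δ]}: π^{-1}(V) = {δ} ∉ τ ✗.
  V = {[α=ε], [δ]}: π^{-1}(V) = {α, δ, ε} ∉ τ ✗.
  V = {[β=γ], [δ]}: π^{-1}(V) = {β, γ, δ} ∉ τ ✗.
  V = {[α=ε], [β=γ], [δ]}: π^{-1}(V) = {α, β, γ, δ, ε} ∈ τ ✓.
Open sets in the quotient: τ_Q = {{}, {[α=ε], [β=γ]}, {[α=ε], [β=γ], [δ]}} (3 elements).


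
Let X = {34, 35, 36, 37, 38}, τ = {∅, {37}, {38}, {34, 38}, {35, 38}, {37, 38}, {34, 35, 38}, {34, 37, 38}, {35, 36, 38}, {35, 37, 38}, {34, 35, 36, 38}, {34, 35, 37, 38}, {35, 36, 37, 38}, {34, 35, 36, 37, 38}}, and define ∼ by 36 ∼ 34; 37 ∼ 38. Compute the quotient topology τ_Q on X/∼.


X/∼ = {[34=36], [35], [37=38]}; |τ_Q| = 4.

Equivalence classes: [34=36], [35], [37=38].
Quotient map π: X → X/∼ sends 34 ↦ [34=36], 35 ↦ [35], 36 ↦ [34=36], 37 ↦ [37=38], 38 ↦ [37=38].
For each subset V ⊆ X/∼, compute π^{-1}(V) ⊆ X and check whether π^{-1}(V) ∈ τ. V is open in τ_Q iff π^{-1}(V) ∈ τ.
  V = {}: π^{-1}(V) = ∅ ∈ τ ✓.
  V = {[34=36]}: π^{-1}(V) = {34, 36} ∉ τ ✗.
  V = {[35]}: π^{-1}(V) = {35} ∉ τ ✗.
  V = {[34=36], [35]}: π^{-1}(V) = {34, 35, 36} ∉ τ ✗.
  V = {[37=38]}: π^{-1}(V) = {37, 38} ∈ τ ✓.
  V = {[34=36], [37=38]}: π^{-1}(V) = {34, 36, 37, 38} ∉ τ ✗.
  V = {[35], [37=38]}: π^{-1}(V) = {35, 37, 38} ∈ τ ✓.
  V = {[34=36], [35], [37=38]}: π^{-1}(V) = {34, 35, 36, 37, 38} ∈ τ ✓.
Open sets in the quotient: τ_Q = {{}, {[37=38]}, {[35], [37=38]}, {[34=36], [35], [37=38]}} (4 elements).


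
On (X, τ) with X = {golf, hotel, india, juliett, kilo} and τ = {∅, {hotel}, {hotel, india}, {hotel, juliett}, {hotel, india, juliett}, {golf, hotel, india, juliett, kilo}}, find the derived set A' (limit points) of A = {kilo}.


A' = {golf}

For each x ∈ X, list the open sets U ∈ τ with x ∈ U, then check whether U ∩ (A ∖ {x}) ≠ ∅ for every such U.
  x = golf: opens ∋ x are {golf, hotel, india, juliett, kilo}; each meets A ∖ {golf}, so x IS a limit point.
  x = hotel: open {hotel} ∋ x has {hotel} ∩ (A ∖ {hotel}) = ∅, so x is NOT a limit point.
  x = india: open {hotel, india} ∋ x has {hotel, india} ∩ (A ∖ {india}) = ∅, so x is NOT a limit point.
  x = juliett: open {hotel, juliett} ∋ x has {hotel, juliett} ∩ (A ∖ {juliett}) = ∅, so x is NOT a limit point.
  x = kilo: open {golf, hotel, india, juliett, kilo} ∋ x has {golf, hotel, india, juliett, kilo} ∩ (A ∖ {kilo}) = ∅, so x is NOT a limit point.
Collecting: A' = {golf}.


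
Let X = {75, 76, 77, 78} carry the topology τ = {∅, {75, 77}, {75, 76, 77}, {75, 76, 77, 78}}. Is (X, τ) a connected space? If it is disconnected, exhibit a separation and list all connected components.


(X, τ) is connected.

Find clopen sets (U ∈ τ with X ∖ U ∈ τ):
  U = ∅, X ∖ U = {75, 76, 77, 78} — both open, so U is clopen.
  U = {75, 76, 77, 78}, X ∖ U = ∅ — both open, so U is clopen.
Only trivial clopens (∅ and X) exist, so (X, τ) is connected.
Compute connected components by grouping points that agree on all clopens:
  component: {75, 76, 77, 78}


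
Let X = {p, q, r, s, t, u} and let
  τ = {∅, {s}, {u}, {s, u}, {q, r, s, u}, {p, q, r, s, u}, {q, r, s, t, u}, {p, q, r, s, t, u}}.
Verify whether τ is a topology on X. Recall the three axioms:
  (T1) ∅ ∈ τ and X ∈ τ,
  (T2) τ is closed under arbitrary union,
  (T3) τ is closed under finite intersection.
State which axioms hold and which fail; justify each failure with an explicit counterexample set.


τ IS a topology on X.

Axiom (T1): ∅ ∈ τ? Yes; X ∈ τ? Yes.
Axiom (T2/T3): check pairwise unions and intersections of members of τ.
All pairwise intersections and unions checked — each lies in τ. Therefore τ satisfies (T1), (T2), (T3): it IS a topology on X.


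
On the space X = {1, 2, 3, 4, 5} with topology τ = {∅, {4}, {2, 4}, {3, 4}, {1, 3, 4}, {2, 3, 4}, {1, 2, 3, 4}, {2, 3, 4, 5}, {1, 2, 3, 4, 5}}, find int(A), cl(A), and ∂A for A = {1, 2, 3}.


int(A) = ∅, cl(A) = {1, 2, 3, 5}, ∂A = {1, 2, 3, 5}.

Closed sets in (X, τ) are complements of opens:
  closed(X, τ) = {∅, {1}, {5}, {1, 5}, {2, 5}, {1, 2, 5}, {1, 3, 5}, {1, 2, 3, 5}, {1, 2, 3, 4, 5}}.
int(A) = ⋃ {U ∈ τ : U ⊆ A}. Opens contained in A: ∅.
Taking the union of these: int(A) = ∅.
cl(A) = ⋂ {C closed : A ⊆ C}. Closed sets containing A: {1, 2, 3, 5}, {1, 2, 3, 4, 5}.
Intersecting these: cl(A) = {1, 2, 3, 5}.
∂A = cl(A) ∖ int(A) = {1, 2, 3, 5} ∖ ∅ = {1, 2, 3, 5}.


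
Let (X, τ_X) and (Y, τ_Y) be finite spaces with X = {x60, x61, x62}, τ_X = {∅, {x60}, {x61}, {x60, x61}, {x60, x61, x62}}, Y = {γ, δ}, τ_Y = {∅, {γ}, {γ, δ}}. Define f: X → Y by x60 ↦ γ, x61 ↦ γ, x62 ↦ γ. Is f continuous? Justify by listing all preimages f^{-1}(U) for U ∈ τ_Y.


f IS continuous.

Compute f^{-1}(U) for each U ∈ τ_Y:
  U = ∅: f^{-1}(U) = ∅ ∈ τ_X ✓.
  U = {γ}: f^{-1}(U) = {x60, x61, x62} ∈ τ_X ✓.
  U = {γ, δ}: f^{-1}(U) = {x60, x61, x62} ∈ τ_X ✓.
Every preimage lies in τ_X, so f IS continuous.


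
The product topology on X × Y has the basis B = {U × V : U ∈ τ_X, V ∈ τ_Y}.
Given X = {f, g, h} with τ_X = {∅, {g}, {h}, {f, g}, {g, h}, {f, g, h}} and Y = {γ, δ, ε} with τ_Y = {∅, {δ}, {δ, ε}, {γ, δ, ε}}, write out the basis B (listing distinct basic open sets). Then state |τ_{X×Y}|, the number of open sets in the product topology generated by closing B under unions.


Basis B = {∅ × ∅, {g} × {δ}, {h} × {δ}, {f, g} × {δ}, {g} × {δ, ε}, {g, h} × {δ}, {h} × {δ, ε}, {f, g, h} × {δ}, {g} × {γ, δ, ε}, {h} × {γ, δ, ε}, {f, g} × {δ, ε}, {g, h} × {δ, ε}, {f, g} × {γ, δ, ε}, {f, g, h} × {δ, ε}, {g, h} × {γ, δ, ε}, {f, g, h} × {γ, δ, ε}}; |τ_{X×Y}| = 40.

Enumerate products U × V with U ∈ τ_X, V ∈ τ_Y (deduplicated):
  ∅ × ∅ = {} (∅)
  {g} × {δ} = {(g,δ)}
  {h} × {δ} = {(h,δ)}
  {f, g} × {δ} = {(f,δ), (g,δ)}
  {g} × {δ, ε} = {(g,δ), (g,ε)}
  {g, h} × {δ} = {(g,δ), (h,δ)}
  {h} × {δ, ε} = {(h,δ), (h,ε)}
  {f, g, h} × {δ} = {(f,δ), (g,δ), (h,δ)}
  {g} × {γ, δ, ε} = {(g,γ), (g,δ), (g,ε)}
  {h} × {γ, δ, ε} = {(h,γ), (h,δ), (h,ε)}
  {f, g} × {δ, ε} = {(f,δ), (f,ε), (g,δ), (g,ε)}
  {g, h} × {δ, ε} = {(g,δ), (g,ε), (h,δ), (h,ε)}
  {f, g} × {γ, δ, ε} = {(f,γ), (f,δ), (f,ε), (g,γ), (g,δ), (g,ε)}
  {f, g, h} × {δ, ε} = {(f,δ), (f,ε), (g,δ), (g,ε), (h,δ), (h,ε)}
  {g, h} × {γ, δ, ε} = {(g,γ), (g,δ), (g,ε), (h,γ), (h,δ), (h,ε)}
  {f, g, h} × {γ, δ, ε} = {(f,γ), (f,δ), (f,ε), (g,γ), (g,δ), (g,ε), (h,γ), (h,δ), (h,ε)}
These 16 distinct sets form the basis B.
Close under arbitrary unions to get τ_{X×Y}; counting gives |τ_{X×Y}| = 40.


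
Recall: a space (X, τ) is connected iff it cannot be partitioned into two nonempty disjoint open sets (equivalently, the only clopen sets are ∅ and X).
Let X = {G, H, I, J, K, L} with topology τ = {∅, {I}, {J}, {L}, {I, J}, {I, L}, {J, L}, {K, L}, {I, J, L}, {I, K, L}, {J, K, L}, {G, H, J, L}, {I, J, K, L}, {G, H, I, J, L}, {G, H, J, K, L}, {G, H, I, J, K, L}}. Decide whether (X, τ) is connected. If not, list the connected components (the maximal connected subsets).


(X, τ) is disconnected; components = [{I}, {G, H, J, K, L}].

Find clopen sets (U ∈ τ with X ∖ U ∈ τ):
  U = ∅, X ∖ U = {G, H, I, J, K, L} — both open, so U is clopen.
  U = {I}, X ∖ U = {G, H, J, K, L} — both open, so U is clopen.
  U = {G, H, J, K, L}, X ∖ U = {I} — both open, so U is clopen.
  U = {G, H, I, J, K, L}, X ∖ U = ∅ — both open, so U is clopen.
Nontrivial clopen(s) exist: e.g. {G, H, J, K, L}. So (X, τ) is disconnected.
Compute connected components by grouping points that agree on all clopens:
  component: {I}
  component: {G, H, J, K, L}


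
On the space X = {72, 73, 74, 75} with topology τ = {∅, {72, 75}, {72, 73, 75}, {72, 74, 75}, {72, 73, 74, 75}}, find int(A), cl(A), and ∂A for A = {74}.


int(A) = ∅, cl(A) = {74}, ∂A = {74}.

Closed sets in (X, τ) are complements of opens:
  closed(X, τ) = {∅, {73}, {74}, {73, 74}, {72, 73, 74, 75}}.
int(A) = ⋃ {U ∈ τ : U ⊆ A}. Opens contained in A: ∅.
Taking the union of these: int(A) = ∅.
cl(A) = ⋂ {C closed : A ⊆ C}. Closed sets containing A: {74}, {73, 74}, {72, 73, 74, 75}.
Intersecting these: cl(A) = {74}.
∂A = cl(A) ∖ int(A) = {74} ∖ ∅ = {74}.


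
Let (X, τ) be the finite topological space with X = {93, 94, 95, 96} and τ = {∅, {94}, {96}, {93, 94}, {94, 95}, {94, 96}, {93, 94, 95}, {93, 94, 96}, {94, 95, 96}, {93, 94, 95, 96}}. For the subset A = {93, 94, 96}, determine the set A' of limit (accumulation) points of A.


A' = {93, 95}

For each x ∈ X, list the open sets U ∈ τ with x ∈ U, then check whether U ∩ (A ∖ {x}) ≠ ∅ for every such U.
  x = 93: opens ∋ x are {93, 94}, {93, 94, 95}, {93, 94, 96}, {93, 94, 95, 96}; each meets A ∖ {93}, so x IS a limit point.
  x = 94: open {94} ∋ x has {94} ∩ (A ∖ {94}) = ∅, so x is NOT a limit point.
  x = 95: opens ∋ x are {94, 95}, {93, 94, 95}, {94, 95, 96}, {93, 94, 95, 96}; each meets A ∖ {95}, so x IS a limit point.
  x = 96: open {96} ∋ x has {96} ∩ (A ∖ {96}) = ∅, so x is NOT a limit point.
Collecting: A' = {93, 95}.


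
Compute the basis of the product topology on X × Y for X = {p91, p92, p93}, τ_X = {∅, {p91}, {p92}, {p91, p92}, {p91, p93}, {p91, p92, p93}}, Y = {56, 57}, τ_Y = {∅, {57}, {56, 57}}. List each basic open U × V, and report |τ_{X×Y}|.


Basis B = {∅ × ∅, {p91} × {57}, {p92} × {57}, {p91} × {56, 57}, {p91, p92} × {57}, {p91, p93} × {57}, {p92} × {56, 57}, {p91, p92, p93} × {57}, {p91, p92} × {56, 57}, {p91, p93} × {56, 57}, {p91, p92, p93} × {56, 57}}; |τ_{X×Y}| = 18.

Enumerate products U × V with U ∈ τ_X, V ∈ τ_Y (deduplicated):
  ∅ × ∅ = {} (∅)
  {p91} × {57} = {(p91,57)}
  {p92} × {57} = {(p92,57)}
  {p91} × {56, 57} = {(p91,56), (p91,57)}
  {p91, p92} × {57} = {(p91,57), (p92,57)}
  {p91, p93} × {57} = {(p91,57), (p93,57)}
  {p92} × {56, 57} = {(p92,56), (p92,57)}
  {p91, p92, p93} × {57} = {(p91,57), (p92,57), (p93,57)}
  {p91, p92} × {56, 57} = {(p91,56), (p91,57), (p92,56), (p92,57)}
  {p91, p93} × {56, 57} = {(p91,56), (p91,57), (p93,56), (p93,57)}
  {p91, p92, p93} × {56, 57} = {(p91,56), (p91,57), (p92,56), (p92,57), (p93,56), (p93,57)}
These 11 distinct sets form the basis B.
Close under arbitrary unions to get τ_{X×Y}; counting gives |τ_{X×Y}| = 18.


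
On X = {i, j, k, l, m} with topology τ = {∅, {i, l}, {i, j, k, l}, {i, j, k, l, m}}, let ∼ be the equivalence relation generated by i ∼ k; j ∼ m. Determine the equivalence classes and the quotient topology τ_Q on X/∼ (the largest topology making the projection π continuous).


X/∼ = {[i=k], [j=m], [l]}; |τ_Q| = 2.

Equivalence classes: [i=k], [j=m], [l].
Quotient map π: X → X/∼ sends i ↦ [i=k], j ↦ [j=m], k ↦ [i=k], l ↦ [l], m ↦ [j=m].
For each subset V ⊆ X/∼, compute π^{-1}(V) ⊆ X and check whether π^{-1}(V) ∈ τ. V is open in τ_Q iff π^{-1}(V) ∈ τ.
  V = {}: π^{-1}(V) = ∅ ∈ τ ✓.
  V = {[i=k]}: π^{-1}(V) = {i, k} ∉ τ ✗.
  V = {[j=m]}: π^{-1}(V) = {j, m} ∉ τ ✗.
  V = {[i=k], [j=m]}: π^{-1}(V) = {i, j, k, m} ∉ τ ✗.
  V = {[l]}: π^{-1}(V) = {l} ∉ τ ✗.
  V = {[i=k], [l]}: π^{-1}(V) = {i, k, l} ∉ τ ✗.
  V = {[j=m], [l]}: π^{-1}(V) = {j, l, m} ∉ τ ✗.
  V = {[i=k], [j=m], [l]}: π^{-1}(V) = {i, j, k, l, m} ∈ τ ✓.
Open sets in the quotient: τ_Q = {{}, {[i=k], [j=m], [l]}} (2 elements).


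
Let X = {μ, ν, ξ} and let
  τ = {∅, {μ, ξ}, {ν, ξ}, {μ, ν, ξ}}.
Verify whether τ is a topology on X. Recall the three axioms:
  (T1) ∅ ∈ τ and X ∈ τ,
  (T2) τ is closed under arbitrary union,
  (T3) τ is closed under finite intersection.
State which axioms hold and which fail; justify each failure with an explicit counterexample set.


τ is NOT a topology on X.

Axiom (T1): ∅ ∈ τ? Yes; X ∈ τ? Yes.
Axiom (T2/T3): check pairwise unions and intersections of members of τ.
Counterexample for (T3): {μ, ξ} ∩ {ν, ξ} = {ξ} ∉ τ. Therefore τ is NOT a topology.


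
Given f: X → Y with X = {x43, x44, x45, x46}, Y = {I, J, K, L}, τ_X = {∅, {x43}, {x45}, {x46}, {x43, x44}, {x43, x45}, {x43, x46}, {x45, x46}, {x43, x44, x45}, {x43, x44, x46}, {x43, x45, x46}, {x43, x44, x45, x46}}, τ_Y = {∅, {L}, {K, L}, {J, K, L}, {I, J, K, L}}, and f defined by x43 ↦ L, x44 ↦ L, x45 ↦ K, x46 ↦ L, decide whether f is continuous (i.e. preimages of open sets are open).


f IS continuous.

Compute f^{-1}(U) for each U ∈ τ_Y:
  U = ∅: f^{-1}(U) = ∅ ∈ τ_X ✓.
  U = {L}: f^{-1}(U) = {x43, x44, x46} ∈ τ_X ✓.
  U = {K, L}: f^{-1}(U) = {x43, x44, x45, x46} ∈ τ_X ✓.
  U = {J, K, L}: f^{-1}(U) = {x43, x44, x45, x46} ∈ τ_X ✓.
  U = {I, J, K, L}: f^{-1}(U) = {x43, x44, x45, x46} ∈ τ_X ✓.
Every preimage lies in τ_X, so f IS continuous.


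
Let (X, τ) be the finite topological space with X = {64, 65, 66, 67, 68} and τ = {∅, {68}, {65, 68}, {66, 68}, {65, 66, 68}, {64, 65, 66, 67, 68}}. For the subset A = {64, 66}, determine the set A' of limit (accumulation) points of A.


A' = {64, 67}

For each x ∈ X, list the open sets U ∈ τ with x ∈ U, then check whether U ∩ (A ∖ {x}) ≠ ∅ for every such U.
  x = 64: opens ∋ x are {64, 65, 66, 67, 68}; each meets A ∖ {64}, so x IS a limit point.
  x = 65: open {65, 68} ∋ x has {65, 68} ∩ (A ∖ {65}) = ∅, so x is NOT a limit point.
  x = 66: open {66, 68} ∋ x has {66, 68} ∩ (A ∖ {66}) = ∅, so x is NOT a limit point.
  x = 67: opens ∋ x are {64, 65, 66, 67, 68}; each meets A ∖ {67}, so x IS a limit point.
  x = 68: open {68} ∋ x has {68} ∩ (A ∖ {68}) = ∅, so x is NOT a limit point.
Collecting: A' = {64, 67}.


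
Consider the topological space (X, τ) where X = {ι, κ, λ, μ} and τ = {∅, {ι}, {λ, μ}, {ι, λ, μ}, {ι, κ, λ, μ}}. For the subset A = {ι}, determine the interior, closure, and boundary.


int(A) = {ι}, cl(A) = {ι, κ}, ∂A = {κ}.

Closed sets in (X, τ) are complements of opens:
  closed(X, τ) = {∅, {κ}, {ι, κ}, {κ, λ, μ}, {ι, κ, λ, μ}}.
int(A) = ⋃ {U ∈ τ : U ⊆ A}. Opens contained in A: ∅, {ι}.
Taking the union of these: int(A) = {ι}.
cl(A) = ⋂ {C closed : A ⊆ C}. Closed sets containing A: {ι, κ}, {ι, κ, λ, μ}.
Intersecting these: cl(A) = {ι, κ}.
∂A = cl(A) ∖ int(A) = {ι, κ} ∖ {ι} = {κ}.


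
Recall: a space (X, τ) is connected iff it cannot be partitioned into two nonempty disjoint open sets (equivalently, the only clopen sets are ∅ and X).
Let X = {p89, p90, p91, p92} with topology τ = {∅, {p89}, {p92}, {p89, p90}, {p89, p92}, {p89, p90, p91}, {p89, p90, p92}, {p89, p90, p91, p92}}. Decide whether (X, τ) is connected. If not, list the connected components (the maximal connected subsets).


(X, τ) is disconnected; components = [{p92}, {p89, p90, p91}].

Find clopen sets (U ∈ τ with X ∖ U ∈ τ):
  U = ∅, X ∖ U = {p89, p90, p91, p92} — both open, so U is clopen.
  U = {p92}, X ∖ U = {p89, p90, p91} — both open, so U is clopen.
  U = {p89, p90, p91}, X ∖ U = {p92} — both open, so U is clopen.
  U = {p89, p90, p91, p92}, X ∖ U = ∅ — both open, so U is clopen.
Nontrivial clopen(s) exist: e.g. {p89, p90, p91}. So (X, τ) is disconnected.
Compute connected components by grouping points that agree on all clopens:
  component: {p92}
  component: {p89, p90, p91}


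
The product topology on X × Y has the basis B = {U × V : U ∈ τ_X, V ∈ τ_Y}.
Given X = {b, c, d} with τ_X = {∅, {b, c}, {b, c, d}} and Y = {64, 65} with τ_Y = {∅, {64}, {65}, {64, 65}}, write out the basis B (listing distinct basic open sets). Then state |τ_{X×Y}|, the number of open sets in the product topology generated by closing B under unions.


Basis B = {∅ × ∅, {b, c} × {64}, {b, c} × {65}, {b, c, d} × {64}, {b, c, d} × {65}, {b, c} × {64, 65}, {b, c, d} × {64, 65}}; |τ_{X×Y}| = 9.

Enumerate products U × V with U ∈ τ_X, V ∈ τ_Y (deduplicated):
  ∅ × ∅ = {} (∅)
  {b, c} × {64} = {(b,64), (c,64)}
  {b, c} × {65} = {(b,65), (c,65)}
  {b, c, d} × {64} = {(b,64), (c,64), (d,64)}
  {b, c, d} × {65} = {(b,65), (c,65), (d,65)}
  {b, c} × {64, 65} = {(b,64), (b,65), (c,64), (c,65)}
  {b, c, d} × {64, 65} = {(b,64), (b,65), (c,64), (c,65), (d,64), (d,65)}
These 7 distinct sets form the basis B.
Close under arbitrary unions to get τ_{X×Y}; counting gives |τ_{X×Y}| = 9.


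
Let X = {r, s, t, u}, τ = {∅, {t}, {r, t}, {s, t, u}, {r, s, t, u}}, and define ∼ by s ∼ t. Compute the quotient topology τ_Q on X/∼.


X/∼ = {[r], [s=t], [u]}; |τ_Q| = 3.

Equivalence classes: [r], [s=t], [u].
Quotient map π: X → X/∼ sends r ↦ [r], s ↦ [s=t], t ↦ [s=t], u ↦ [u].
For each subset V ⊆ X/∼, compute π^{-1}(V) ⊆ X and check whether π^{-1}(V) ∈ τ. V is open in τ_Q iff π^{-1}(V) ∈ τ.
  V = {}: π^{-1}(V) = ∅ ∈ τ ✓.
  V = {[r]}: π^{-1}(V) = {r} ∉ τ ✗.
  V = {[s=t]}: π^{-1}(V) = {s, t} ∉ τ ✗.
  V = {[r], [s=t]}: π^{-1}(V) = {r, s, t} ∉ τ ✗.
  V = {[u]}: π^{-1}(V) = {u} ∉ τ ✗.
  V = {[r], [u]}: π^{-1}(V) = {r, u} ∉ τ ✗.
  V = {[s=t], [u]}: π^{-1}(V) = {s, t, u} ∈ τ ✓.
  V = {[r], [s=t], [u]}: π^{-1}(V) = {r, s, t, u} ∈ τ ✓.
Open sets in the quotient: τ_Q = {{}, {[s=t], [u]}, {[r], [s=t], [u]}} (3 elements).


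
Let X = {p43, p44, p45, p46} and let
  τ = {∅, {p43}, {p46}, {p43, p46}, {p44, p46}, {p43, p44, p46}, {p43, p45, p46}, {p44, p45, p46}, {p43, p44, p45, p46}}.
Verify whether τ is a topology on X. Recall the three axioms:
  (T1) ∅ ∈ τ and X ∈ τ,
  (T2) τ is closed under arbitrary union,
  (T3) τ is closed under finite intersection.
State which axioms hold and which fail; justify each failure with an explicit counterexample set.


τ is NOT a topology on X.

Axiom (T1): ∅ ∈ τ? Yes; X ∈ τ? Yes.
Axiom (T2/T3): check pairwise unions and intersections of members of τ.
Counterexample for (T3): {p43, p45, p46} ∩ {p44, p45, p46} = {p45, p46} ∉ τ. Therefore τ is NOT a topology.


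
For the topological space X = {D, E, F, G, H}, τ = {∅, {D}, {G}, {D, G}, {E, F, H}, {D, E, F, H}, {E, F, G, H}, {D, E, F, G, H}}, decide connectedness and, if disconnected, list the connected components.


(X, τ) is disconnected; components = [{D}, {G}, {E, F, H}].

Find clopen sets (U ∈ τ with X ∖ U ∈ τ):
  U = ∅, X ∖ U = {D, E, F, G, H} — both open, so U is clopen.
  U = {D}, X ∖ U = {E, F, G, H} — both open, so U is clopen.
  U = {G}, X ∖ U = {D, E, F, H} — both open, so U is clopen.
  U = {D, G}, X ∖ U = {E, F, H} — both open, so U is clopen.
  U = {E, F, H}, X ∖ U = {D, G} — both open, so U is clopen.
  U = {D, E, F, H}, X ∖ U = {G} — both open, so U is clopen.
  U = {E, F, G, H}, X ∖ U = {D} — both open, so U is clopen.
  U = {D, E, F, G, H}, X ∖ U = ∅ — both open, so U is clopen.
Nontrivial clopen(s) exist: e.g. {D, G}. So (X, τ) is disconnected.
Compute connected components by grouping points that agree on all clopens:
  component: {D}
  component: {G}
  component: {E, F, H}


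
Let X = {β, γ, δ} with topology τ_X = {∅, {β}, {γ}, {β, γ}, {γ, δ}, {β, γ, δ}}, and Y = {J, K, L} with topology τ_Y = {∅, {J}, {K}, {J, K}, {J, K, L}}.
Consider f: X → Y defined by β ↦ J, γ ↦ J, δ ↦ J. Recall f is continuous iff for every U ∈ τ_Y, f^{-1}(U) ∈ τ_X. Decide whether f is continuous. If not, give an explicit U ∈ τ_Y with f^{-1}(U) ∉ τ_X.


f IS continuous.

Compute f^{-1}(U) for each U ∈ τ_Y:
  U = ∅: f^{-1}(U) = ∅ ∈ τ_X ✓.
  U = {J}: f^{-1}(U) = {β, γ, δ} ∈ τ_X ✓.
  U = {K}: f^{-1}(U) = ∅ ∈ τ_X ✓.
  U = {J, K}: f^{-1}(U) = {β, γ, δ} ∈ τ_X ✓.
  U = {J, K, L}: f^{-1}(U) = {β, γ, δ} ∈ τ_X ✓.
Every preimage lies in τ_X, so f IS continuous.


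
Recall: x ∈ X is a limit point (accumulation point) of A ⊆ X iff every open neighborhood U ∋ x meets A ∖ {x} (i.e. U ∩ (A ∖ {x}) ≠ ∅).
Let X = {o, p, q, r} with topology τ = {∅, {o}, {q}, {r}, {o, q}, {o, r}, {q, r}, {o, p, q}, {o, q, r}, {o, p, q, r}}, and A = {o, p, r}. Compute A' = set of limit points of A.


A' = {p}

For each x ∈ X, list the open sets U ∈ τ with x ∈ U, then check whether U ∩ (A ∖ {x}) ≠ ∅ for every such U.
  x = o: open {o} ∋ x has {o} ∩ (A ∖ {o}) = ∅, so x is NOT a limit point.
  x = p: opens ∋ x are {o, p, q}, {o, p, q, r}; each meets A ∖ {p}, so x IS a limit point.
  x = q: open {q} ∋ x has {q} ∩ (A ∖ {q}) = ∅, so x is NOT a limit point.
  x = r: open {r} ∋ x has {r} ∩ (A ∖ {r}) = ∅, so x is NOT a limit point.
Collecting: A' = {p}.


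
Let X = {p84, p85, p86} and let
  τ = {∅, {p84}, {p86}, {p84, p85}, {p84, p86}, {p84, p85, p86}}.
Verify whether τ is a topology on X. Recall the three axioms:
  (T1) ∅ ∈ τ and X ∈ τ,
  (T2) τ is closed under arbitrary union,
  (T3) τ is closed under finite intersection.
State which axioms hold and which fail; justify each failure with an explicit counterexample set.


τ IS a topology on X.

Axiom (T1): ∅ ∈ τ? Yes; X ∈ τ? Yes.
Axiom (T2/T3): check pairwise unions and intersections of members of τ.
All pairwise intersections and unions checked — each lies in τ. Therefore τ satisfies (T1), (T2), (T3): it IS a topology on X.


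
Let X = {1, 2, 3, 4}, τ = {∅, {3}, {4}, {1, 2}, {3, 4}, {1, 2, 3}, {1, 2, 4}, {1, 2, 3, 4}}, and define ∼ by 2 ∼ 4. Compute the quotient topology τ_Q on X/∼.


X/∼ = {[1], [2=4], [3]}; |τ_Q| = 4.

Equivalence classes: [1], [2=4], [3].
Quotient map π: X → X/∼ sends 1 ↦ [1], 2 ↦ [2=4], 3 ↦ [3], 4 ↦ [2=4].
For each subset V ⊆ X/∼, compute π^{-1}(V) ⊆ X and check whether π^{-1}(V) ∈ τ. V is open in τ_Q iff π^{-1}(V) ∈ τ.
  V = {}: π^{-1}(V) = ∅ ∈ τ ✓.
  V = {[1]}: π^{-1}(V) = {1} ∉ τ ✗.
  V = {[2=4]}: π^{-1}(V) = {2, 4} ∉ τ ✗.
  V = {[1], [2=4]}: π^{-1}(V) = {1, 2, 4} ∈ τ ✓.
  V = {[3]}: π^{-1}(V) = {3} ∈ τ ✓.
  V = {[1], [3]}: π^{-1}(V) = {1, 3} ∉ τ ✗.
  V = {[2=4], [3]}: π^{-1}(V) = {2, 3, 4} ∉ τ ✗.
  V = {[1], [2=4], [3]}: π^{-1}(V) = {1, 2, 3, 4} ∈ τ ✓.
Open sets in the quotient: τ_Q = {{}, {[1], [2=4]}, {[3]}, {[1], [2=4], [3]}} (4 elements).


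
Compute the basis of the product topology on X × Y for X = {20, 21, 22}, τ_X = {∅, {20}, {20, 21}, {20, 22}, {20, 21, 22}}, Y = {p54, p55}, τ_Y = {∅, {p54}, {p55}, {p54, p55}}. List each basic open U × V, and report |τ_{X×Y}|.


Basis B = {∅ × ∅, {20} × {p54}, {20} × {p55}, {20} × {p54, p55}, {20, 21} × {p54}, {20, 22} × {p54}, {20, 21} × {p55}, {20, 22} × {p55}, {20, 21, 22} × {p54}, {20, 21, 22} × {p55}, {20, 21} × {p54, p55}, {20, 22} × {p54, p55}, {20, 21, 22} × {p54, p55}}; |τ_{X×Y}| = 25.

Enumerate products U × V with U ∈ τ_X, V ∈ τ_Y (deduplicated):
  ∅ × ∅ = {} (∅)
  {20} × {p54} = {(20,p54)}
  {20} × {p55} = {(20,p55)}
  {20} × {p54, p55} = {(20,p54), (20,p55)}
  {20, 21} × {p54} = {(20,p54), (21,p54)}
  {20, 22} × {p54} = {(20,p54), (22,p54)}
  {20, 21} × {p55} = {(20,p55), (21,p55)}
  {20, 22} × {p55} = {(20,p55), (22,p55)}
  {20, 21, 22} × {p54} = {(20,p54), (21,p54), (22,p54)}
  {20, 21, 22} × {p55} = {(20,p55), (21,p55), (22,p55)}
  {20, 21} × {p54, p55} = {(20,p54), (20,p55), (21,p54), (21,p55)}
  {20, 22} × {p54, p55} = {(20,p54), (20,p55), (22,p54), (22,p55)}
  {20, 21, 22} × {p54, p55} = {(20,p54), (20,p55), (21,p54), (21,p55), (22,p54), (22,p55)}
These 13 distinct sets form the basis B.
Close under arbitrary unions to get τ_{X×Y}; counting gives |τ_{X×Y}| = 25.


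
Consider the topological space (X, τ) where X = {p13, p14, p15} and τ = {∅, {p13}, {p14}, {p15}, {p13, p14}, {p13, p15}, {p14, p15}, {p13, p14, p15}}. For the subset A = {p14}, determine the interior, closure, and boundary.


int(A) = {p14}, cl(A) = {p14}, ∂A = ∅.

Closed sets in (X, τ) are complements of opens:
  closed(X, τ) = {∅, {p13}, {p14}, {p15}, {p13, p14}, {p13, p15}, {p14, p15}, {p13, p14, p15}}.
int(A) = ⋃ {U ∈ τ : U ⊆ A}. Opens contained in A: ∅, {p14}.
Taking the union of these: int(A) = {p14}.
cl(A) = ⋂ {C closed : A ⊆ C}. Closed sets containing A: {p14}, {p13, p14}, {p14, p15}, {p13, p14, p15}.
Intersecting these: cl(A) = {p14}.
∂A = cl(A) ∖ int(A) = {p14} ∖ {p14} = ∅.


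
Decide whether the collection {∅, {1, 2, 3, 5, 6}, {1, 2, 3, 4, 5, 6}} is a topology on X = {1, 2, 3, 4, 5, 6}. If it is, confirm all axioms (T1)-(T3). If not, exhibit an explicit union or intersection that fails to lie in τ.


τ IS a topology on X.

Axiom (T1): ∅ ∈ τ? Yes; X ∈ τ? Yes.
Axiom (T2/T3): check pairwise unions and intersections of members of τ.
All pairwise intersections and unions checked — each lies in τ. Therefore τ satisfies (T1), (T2), (T3): it IS a topology on X.


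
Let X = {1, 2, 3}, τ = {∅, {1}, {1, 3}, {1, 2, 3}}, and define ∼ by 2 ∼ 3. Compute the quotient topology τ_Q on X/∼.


X/∼ = {[1], [2=3]}; |τ_Q| = 3.

Equivalence classes: [1], [2=3].
Quotient map π: X → X/∼ sends 1 ↦ [1], 2 ↦ [2=3], 3 ↦ [2=3].
For each subset V ⊆ X/∼, compute π^{-1}(V) ⊆ X and check whether π^{-1}(V) ∈ τ. V is open in τ_Q iff π^{-1}(V) ∈ τ.
  V = {}: π^{-1}(V) = ∅ ∈ τ ✓.
  V = {[1]}: π^{-1}(V) = {1} ∈ τ ✓.
  V = {[2=3]}: π^{-1}(V) = {2, 3} ∉ τ ✗.
  V = {[1], [2=3]}: π^{-1}(V) = {1, 2, 3} ∈ τ ✓.
Open sets in the quotient: τ_Q = {{}, {[1]}, {[1], [2=3]}} (3 elements).
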